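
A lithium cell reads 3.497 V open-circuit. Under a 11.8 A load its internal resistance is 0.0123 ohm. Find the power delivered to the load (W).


Step 1: V_terminal = OCV - I*R = 3.497 - 11.8 * 0.0123 = 3.3519 V
Step 2: P_out = V_terminal * I = 3.3519 * 11.8 = 39.55 W

39.55 W


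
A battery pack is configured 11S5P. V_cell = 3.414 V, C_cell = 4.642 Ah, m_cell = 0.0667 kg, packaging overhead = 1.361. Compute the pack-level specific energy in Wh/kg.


Step 1: V_pack = 11 * 3.414 = 37.554 V
Step 2: C_pack = 5 * 4.642 = 23.21 Ah
Step 3: E_pack = V_pack * C_pack = 37.554 * 23.21 = 871.63 Wh
Step 4: m_pack = 11 * 5 * 0.0667 * 1.361 = 4.9928 kg
Step 5: ED = E_pack / m_pack = 871.63 / 4.9928 = 174.6 Wh/kg

174.6 Wh/kg


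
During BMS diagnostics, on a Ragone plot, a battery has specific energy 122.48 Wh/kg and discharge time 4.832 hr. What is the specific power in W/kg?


Specific power = 122.48 Wh/kg / 4.832 hr = 25.35 W/kg

25.35 W/kg


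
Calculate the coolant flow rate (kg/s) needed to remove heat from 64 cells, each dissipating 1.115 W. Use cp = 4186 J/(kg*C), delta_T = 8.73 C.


Step 1: Total heat Q = 64 * 1.115 W = 71.36 W
Step 2: denom = cp * dT = 4186 * 8.73 = 36544
Step 3: m_dot = 71.36 / 36544 = 0.001953 kg/s

0.001953 kg/s


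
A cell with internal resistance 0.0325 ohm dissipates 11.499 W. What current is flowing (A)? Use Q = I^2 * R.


I = sqrt(Q / R) = sqrt(11.499 / 0.0325) = sqrt(353.82) = 18.81 A

18.81 A


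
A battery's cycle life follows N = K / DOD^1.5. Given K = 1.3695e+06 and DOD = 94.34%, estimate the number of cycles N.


DOD^1.5 = 916.31
N = K / DOD^1.5 = 1.3695e+06 / 916.31 = 1495

1495 cycles


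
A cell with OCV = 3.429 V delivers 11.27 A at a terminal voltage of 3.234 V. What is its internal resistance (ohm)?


R = (OCV - V) / I = (3.429 - 3.234) / 11.27 = 0.01730 ohm

0.01730 ohm


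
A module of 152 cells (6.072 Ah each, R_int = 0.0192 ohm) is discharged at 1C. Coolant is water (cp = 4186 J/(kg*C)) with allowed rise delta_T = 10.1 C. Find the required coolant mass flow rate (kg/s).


Step 1: I = 1 * 6.072 = 6.072 A
Step 2: Q_cell = I^2 * R = 6.072^2 * 0.0192 = 0.70789 W
Step 3: Q_total = 152 * 0.70789 = 107.6 W
Step 4: m_dot = Q_total / (cp * dT) = 107.6 / (4186 * 10.1) = 0.002545 kg/s

0.002545 kg/s


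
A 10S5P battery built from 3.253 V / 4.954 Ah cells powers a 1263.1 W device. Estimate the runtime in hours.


Step 1: E_pack = Ns * V_cell * Np * C_cell = 10 * 3.253 * 5 * 4.954 = 805.77 Wh
Step 2: t = E_pack / P = 805.77 / 1263.1 = 0.6379 hr

0.6379 hr


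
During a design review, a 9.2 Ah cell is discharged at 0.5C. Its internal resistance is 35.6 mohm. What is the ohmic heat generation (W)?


Convert: R = 35.6 mohm = 0.0356 ohm
Step 1: I = C_rate * capacity = 0.5 * 9.2 = 4.6 A
Step 2: Q = I^2 * R = 4.6^2 * 0.0356 = 21.16 * 0.0356 = 0.7533 W

0.7533 W


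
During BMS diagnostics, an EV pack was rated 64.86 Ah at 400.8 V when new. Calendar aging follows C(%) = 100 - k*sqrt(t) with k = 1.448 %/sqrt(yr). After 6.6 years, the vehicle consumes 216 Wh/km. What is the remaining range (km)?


Step 1: capacity retention = 100 - 1.448 * sqrt(6.6) = 100 - 1.448 * 2.569 = 96.28%
Step 2: C_now = 64.86 * 96.28/100 = 62.447 Ah
Step 3: E_pack = V * C_now = 400.8 * 62.447 = 25029 Wh
Step 4: range = E_pack / consumption = 25029 / 216 = 115.9 km

115.9 km


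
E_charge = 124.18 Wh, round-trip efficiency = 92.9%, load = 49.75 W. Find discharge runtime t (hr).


Step 1: E_discharge = eta/100 * E_charge = 92.9/100 * 124.18 = 115.36 Wh
Step 2: t = E_discharge / P = 115.36 / 49.75 = 2.319 hr

2.319 hr


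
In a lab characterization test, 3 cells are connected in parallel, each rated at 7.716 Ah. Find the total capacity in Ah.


Parallel capacities add: 3 * 7.716 Ah = 23.148 Ah

23.148 Ah


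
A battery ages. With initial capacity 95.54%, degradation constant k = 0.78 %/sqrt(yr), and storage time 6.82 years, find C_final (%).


Step 1: sqrt(6.82 yr) = 2.6115
Step 2: drop = 0.78 * 2.6115 = 2.037
Step 3: C_final = 95.54 - 2.037 = 93.50%

93.50%


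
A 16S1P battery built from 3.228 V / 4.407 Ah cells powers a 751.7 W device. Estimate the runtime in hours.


Step 1: E_pack = Ns * V_cell * Np * C_cell = 16 * 3.228 * 1 * 4.407 = 227.61 Wh
Step 2: t = E_pack / P = 227.61 / 751.7 = 0.3028 hr

0.3028 hr


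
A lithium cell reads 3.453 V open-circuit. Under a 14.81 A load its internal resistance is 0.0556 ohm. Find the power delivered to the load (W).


Step 1: V_terminal = OCV - I*R = 3.453 - 14.81 * 0.0556 = 2.6296 V
Step 2: P_out = V_terminal * I = 2.6296 * 14.81 = 38.94 W

38.94 W


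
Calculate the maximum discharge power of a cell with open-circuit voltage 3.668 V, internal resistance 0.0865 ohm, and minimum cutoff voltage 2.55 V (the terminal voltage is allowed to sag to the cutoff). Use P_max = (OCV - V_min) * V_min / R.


P_max = (OCV - V_min) * V_min / R = (3.668 - 2.55) * 2.55 / 0.0865 = 1.118 * 2.55 / 0.0865 = 32.96 W

32.96 W


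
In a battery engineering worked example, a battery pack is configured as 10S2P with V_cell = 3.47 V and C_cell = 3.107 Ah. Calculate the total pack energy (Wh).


V_pack = 10 * 3.47 = 34.7 V
C_pack = 2 * 3.107 = 6.214 Ah
E = V_pack * C_pack = 34.7 * 6.214 = 215.6 Wh

215.6 Wh


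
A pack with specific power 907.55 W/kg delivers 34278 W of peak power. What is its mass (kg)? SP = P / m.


m = P / SP = 34278 / 907.55 = 37.77 kg

37.77 kg


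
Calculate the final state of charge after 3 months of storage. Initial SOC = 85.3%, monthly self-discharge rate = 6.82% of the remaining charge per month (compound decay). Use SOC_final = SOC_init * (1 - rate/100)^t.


Monthly retention factor = 1 - 6.82/100 = 0.9318
Over 3 months: factor^3 = 0.80904
SOC_final = 85.3 * 0.80904 = 69.01%

69.01%


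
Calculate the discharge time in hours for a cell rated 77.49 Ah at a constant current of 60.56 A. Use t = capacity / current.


t = capacity / current = 77.49 / 60.56 = 1.280 hr

1.280 hr


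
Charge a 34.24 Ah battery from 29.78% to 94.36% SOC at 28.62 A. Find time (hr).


Step 1: dSOC = 94.36% - 29.78% = 64.58%
Step 2: delta_Ah = 34.24 * 64.58 / 100 = 22.112 Ah
Step 3: t = 22.112 / 28.62 = 0.7726 hr

0.7726 hr


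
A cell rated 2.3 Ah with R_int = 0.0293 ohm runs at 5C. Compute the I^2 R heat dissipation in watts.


Step 1: I = C_rate * capacity = 5 * 2.3 = 11.5 A
Step 2: Q = I^2 * R = 11.5^2 * 0.0293 = 132.25 * 0.0293 = 3.875 W

3.875 W


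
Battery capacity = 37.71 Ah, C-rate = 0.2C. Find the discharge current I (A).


I = C_rate * capacity = 0.2 * 37.71 = 7.542 A

7.542 A


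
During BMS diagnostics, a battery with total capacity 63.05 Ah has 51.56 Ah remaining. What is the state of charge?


SOC = (remaining / total) * 100 = (51.56 / 63.05) * 100 = 81.78%

81.78%


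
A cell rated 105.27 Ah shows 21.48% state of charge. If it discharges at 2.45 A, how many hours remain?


Step 1: remaining = SOC/100 * C_total = 21.48/100 * 105.27 = 22.612 Ah
Step 2: t = remaining / I = 22.612 / 2.45 = 9.229 hr

9.229 hr


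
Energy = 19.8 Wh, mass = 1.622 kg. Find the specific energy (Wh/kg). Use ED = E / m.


Specific energy = 19.8 Wh / 1.622 kg = 12.21 Wh/kg

12.21 Wh/kg


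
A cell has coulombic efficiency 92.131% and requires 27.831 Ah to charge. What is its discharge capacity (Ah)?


Q_dis = eta/100 * Q_chg = 92.131/100 * 27.831 = 25.64 Ah

25.64 Ah


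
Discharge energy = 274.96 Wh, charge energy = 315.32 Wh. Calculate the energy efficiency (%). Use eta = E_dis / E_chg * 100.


Round-trip efficiency = 274.96/315.32 * 100% = 87.20%

87.20%


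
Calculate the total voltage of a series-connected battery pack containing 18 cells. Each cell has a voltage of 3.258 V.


V_pack = n * V_cell = 18 * 3.258 = 58.644 V

58.644 V


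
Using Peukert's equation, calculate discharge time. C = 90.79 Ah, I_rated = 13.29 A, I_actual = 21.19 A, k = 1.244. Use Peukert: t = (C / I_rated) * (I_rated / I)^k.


t_rated = C / I_rated = 90.79 / 13.29 = 6.8315 hr
(I_rated/I)^k = (0.62718)^1.244 = 0.5597
t = t_rated * (I_rated/I)^k = 6.8315 * 0.5597 = 3.824 hr

3.824 hr


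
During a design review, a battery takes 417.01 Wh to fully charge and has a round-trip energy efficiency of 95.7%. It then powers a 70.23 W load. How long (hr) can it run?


Step 1: E_discharge = eta/100 * E_charge = 95.7/100 * 417.01 = 399.08 Wh
Step 2: t = E_discharge / P = 399.08 / 70.23 = 5.682 hr

5.682 hr


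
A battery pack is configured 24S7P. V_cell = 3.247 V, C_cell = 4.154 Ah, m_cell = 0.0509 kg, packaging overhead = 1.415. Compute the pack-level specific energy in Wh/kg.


Step 1: V_pack = 24 * 3.247 = 77.928 V
Step 2: C_pack = 7 * 4.154 = 29.078 Ah
Step 3: E_pack = V_pack * C_pack = 77.928 * 29.078 = 2266 Wh
Step 4: m_pack = 24 * 7 * 0.0509 * 1.415 = 12.1 kg
Step 5: ED = E_pack / m_pack = 2266 / 12.1 = 187.3 Wh/kg

187.3 Wh/kg


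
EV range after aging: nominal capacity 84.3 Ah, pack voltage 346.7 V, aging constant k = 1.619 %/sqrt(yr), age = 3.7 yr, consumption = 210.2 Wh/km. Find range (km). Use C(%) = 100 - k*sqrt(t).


Step 1: capacity retention = 100 - 1.619 * sqrt(3.7) = 100 - 1.619 * 1.9235 = 96.886%
Step 2: C_now = 84.3 * 96.886/100 = 81.675 Ah
Step 3: E_pack = V * C_now = 346.7 * 81.675 = 28317 Wh
Step 4: range = E_pack / consumption = 28317 / 210.2 = 134.7 km

134.7 km


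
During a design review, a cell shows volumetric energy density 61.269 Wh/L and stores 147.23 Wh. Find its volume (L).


V = E / ED = 147.23 / 61.269 = 2.403 L

2.403 L


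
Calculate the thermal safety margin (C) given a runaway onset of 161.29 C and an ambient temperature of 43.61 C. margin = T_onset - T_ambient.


margin = T_onset - T_ambient = 161.29 - 43.61 = 117.68 C

117.68 C


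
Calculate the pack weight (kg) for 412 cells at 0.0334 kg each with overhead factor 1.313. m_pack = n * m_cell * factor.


Cell mass sum = 412 * 0.0334 = 13.761 kg
With overhead 1.313: m_pack = 13.761 * 1.313 = 18.07 kg

18.07 kg


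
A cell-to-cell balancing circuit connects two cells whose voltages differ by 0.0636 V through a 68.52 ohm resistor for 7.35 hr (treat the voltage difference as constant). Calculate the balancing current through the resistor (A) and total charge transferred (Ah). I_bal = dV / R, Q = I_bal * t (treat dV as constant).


First, Ohm's law: I_bal = 0.0636 V / 68.52 ohm = 9.2820e-04 A
Then Q = I * t = 9.2820e-04 A * 7.35 hr = 0.006822 Ah

I=9.2820e-04 A, Q=0.006822 Ah


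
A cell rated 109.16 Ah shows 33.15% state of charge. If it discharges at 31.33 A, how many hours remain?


Step 1: remaining = SOC/100 * C_total = 33.15/100 * 109.16 = 36.187 Ah
Step 2: t = remaining / I = 36.187 / 31.33 = 1.155 hr

1.155 hr


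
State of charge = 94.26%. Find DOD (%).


Complement of SOC: DOD = 100% - 94.26% = 5.74%

5.74%


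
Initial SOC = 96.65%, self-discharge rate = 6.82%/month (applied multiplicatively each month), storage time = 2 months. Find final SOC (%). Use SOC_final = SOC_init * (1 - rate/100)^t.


decay = (1 - 6.82/100)^2 = 0.86825
SOC_final = 96.65 * 0.86825 = 83.92%

83.92%


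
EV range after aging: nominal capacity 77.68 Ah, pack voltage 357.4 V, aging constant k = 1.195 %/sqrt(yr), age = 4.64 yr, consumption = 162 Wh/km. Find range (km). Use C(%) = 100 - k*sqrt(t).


Step 1: capacity retention = 100 - 1.195 * sqrt(4.64) = 100 - 1.195 * 2.1541 = 97.426%
Step 2: C_now = 77.68 * 97.426/100 = 75.681 Ah
Step 3: E_pack = V * C_now = 357.4 * 75.681 = 27048 Wh
Step 4: range = E_pack / consumption = 27048 / 162 = 167.0 km

167.0 km


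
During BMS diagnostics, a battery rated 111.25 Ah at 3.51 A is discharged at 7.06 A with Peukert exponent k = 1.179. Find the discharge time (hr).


Step 1: t_rated = C / I_rated = 111.25 / 3.51 = 31.695 hr
Step 2: ratio = 3.51 / 7.06 = 0.49717
Step 3: ratio^k = 0.49717^1.179 = 0.43871
Step 4: t = t_rated * ratio^k = 31.695 * 0.43871 = 13.90 hr

13.90 hr


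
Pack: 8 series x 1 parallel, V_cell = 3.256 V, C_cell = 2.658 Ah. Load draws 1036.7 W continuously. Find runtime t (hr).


Step 1: E_pack = Ns * V_cell * Np * C_cell = 8 * 3.256 * 1 * 2.658 = 69.236 Wh
Step 2: t = E_pack / P = 69.236 / 1036.7 = 0.06678 hr

0.06678 hr


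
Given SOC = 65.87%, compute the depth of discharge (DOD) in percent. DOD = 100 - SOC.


Complement of SOC: DOD = 100% - 65.87% = 34.13%

34.13%


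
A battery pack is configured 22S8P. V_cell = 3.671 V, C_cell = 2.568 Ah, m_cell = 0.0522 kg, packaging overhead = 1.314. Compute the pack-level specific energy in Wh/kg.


Step 1: V_pack = 22 * 3.671 = 80.762 V
Step 2: C_pack = 8 * 2.568 = 20.544 Ah
Step 3: E_pack = V_pack * C_pack = 80.762 * 20.544 = 1659.2 Wh
Step 4: m_pack = 22 * 8 * 0.0522 * 1.314 = 12.072 kg
Step 5: ED = E_pack / m_pack = 1659.2 / 12.072 = 137.4 Wh/kg

137.4 Wh/kg


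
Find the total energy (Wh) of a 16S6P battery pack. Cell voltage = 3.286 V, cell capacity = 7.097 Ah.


V_pack = 16 * 3.286 = 52.576 V
C_pack = 6 * 7.097 = 42.582 Ah
E = V_pack * C_pack = 52.576 * 42.582 = 2239 Wh

2239 Wh


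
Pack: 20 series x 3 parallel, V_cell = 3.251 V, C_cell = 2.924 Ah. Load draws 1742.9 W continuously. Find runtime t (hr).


Step 1: E_pack = Ns * V_cell * Np * C_cell = 20 * 3.251 * 3 * 2.924 = 570.36 Wh
Step 2: t = E_pack / P = 570.36 / 1742.9 = 0.3272 hr

0.3272 hr


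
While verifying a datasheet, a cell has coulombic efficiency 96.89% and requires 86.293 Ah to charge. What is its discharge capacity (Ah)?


Q_dis = eta/100 * Q_chg = 96.89/100 * 86.293 = 83.61 Ah

83.61 Ah


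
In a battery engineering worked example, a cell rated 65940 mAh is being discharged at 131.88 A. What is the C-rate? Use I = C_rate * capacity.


Convert: capacity = 65940 mAh = 65.94 Ah
Rearranging: C_rate = 131.88 / 65.94 = 2C

2C


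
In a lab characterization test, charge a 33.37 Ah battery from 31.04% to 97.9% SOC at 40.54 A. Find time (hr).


delta_Ah = 33.37 * (97.9 - 31.04) / 100 = 22.311 Ah
t = delta_Ah / I = 22.311 / 40.54 = 0.5503 hr

0.5503 hr


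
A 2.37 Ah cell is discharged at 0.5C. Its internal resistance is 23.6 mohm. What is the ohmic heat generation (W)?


Convert: R = 23.6 mohm = 0.0236 ohm
Step 1: I = C_rate * capacity = 0.5 * 2.37 = 1.185 A
Step 2: Q = I^2 * R = 1.185^2 * 0.0236 = 1.4042 * 0.0236 = 0.03314 W

0.03314 W


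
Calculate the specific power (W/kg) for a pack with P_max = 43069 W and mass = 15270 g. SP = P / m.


Convert: m = 15270 g = 15.27 kg
Specific power = 43069 W / 15.27 kg = 2820 W/kg

2820 W/kg


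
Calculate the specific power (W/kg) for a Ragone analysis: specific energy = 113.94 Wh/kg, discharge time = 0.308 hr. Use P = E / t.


P_specific = E / t = 113.94 / 0.308 = 369.9 W/kg

369.9 W/kg


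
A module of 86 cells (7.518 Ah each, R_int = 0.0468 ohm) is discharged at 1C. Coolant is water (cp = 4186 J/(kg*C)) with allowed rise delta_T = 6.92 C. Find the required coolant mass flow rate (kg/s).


Step 1: I = 1 * 7.518 = 7.518 A
Step 2: Q_cell = I^2 * R = 7.518^2 * 0.0468 = 2.6452 W
Step 3: Q_total = 86 * 2.6452 = 227.49 W
Step 4: m_dot = Q_total / (cp * dT) = 227.49 / (4186 * 6.92) = 0.007853 kg/s

0.007853 kg/s


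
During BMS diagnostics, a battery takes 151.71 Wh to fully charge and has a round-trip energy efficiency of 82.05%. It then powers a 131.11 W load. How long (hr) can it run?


Step 1: E_discharge = eta/100 * E_charge = 82.05/100 * 151.71 = 124.48 Wh
Step 2: t = E_discharge / P = 124.48 / 131.11 = 0.9494 hr

0.9494 hr


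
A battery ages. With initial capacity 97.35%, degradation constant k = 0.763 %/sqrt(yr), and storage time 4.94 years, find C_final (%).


Step 1: sqrt(4.94 yr) = 2.2226
Step 2: drop = 0.763 * 2.2226 = 1.6958
Step 3: C_final = 97.35 - 1.6958 = 95.65%

95.65%


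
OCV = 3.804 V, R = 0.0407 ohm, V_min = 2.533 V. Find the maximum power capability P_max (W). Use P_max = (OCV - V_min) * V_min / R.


P_max = (OCV - V_min) * V_min / R = (3.804 - 2.533) * 2.533 / 0.0407 = 1.271 * 2.533 / 0.0407 = 79.10 W

79.10 W


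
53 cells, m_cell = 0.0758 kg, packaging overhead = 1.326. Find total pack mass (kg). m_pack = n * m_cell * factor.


Cell mass sum = 53 * 0.0758 = 4.0174 kg
With overhead 1.326: m_pack = 4.0174 * 1.326 = 5.327 kg

5.327 kg


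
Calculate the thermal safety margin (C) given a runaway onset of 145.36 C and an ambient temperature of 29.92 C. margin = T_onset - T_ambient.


Safety margin = 145.36 C - 29.92 C = 115.44 C

115.44 C


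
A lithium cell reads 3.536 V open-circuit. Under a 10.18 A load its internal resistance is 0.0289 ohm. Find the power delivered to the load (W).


Step 1: V_terminal = OCV - I*R = 3.536 - 10.18 * 0.0289 = 3.2418 V
Step 2: P_out = V_terminal * I = 3.2418 * 10.18 = 33.00 W

33.00 W


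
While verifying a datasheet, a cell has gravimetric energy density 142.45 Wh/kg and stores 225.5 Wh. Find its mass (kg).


m = E / ED = 225.5 / 142.45 = 1.583 kg

1.583 kg


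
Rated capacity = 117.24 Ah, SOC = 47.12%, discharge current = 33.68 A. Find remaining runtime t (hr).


Step 1: remaining = SOC/100 * C_total = 47.12/100 * 117.24 = 55.243 Ah
Step 2: t = remaining / I = 55.243 / 33.68 = 1.640 hr

1.640 hr


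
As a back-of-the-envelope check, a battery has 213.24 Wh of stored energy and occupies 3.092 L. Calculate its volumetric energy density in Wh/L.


Volumetric ED = 213.24 Wh / 3.092 L = 68.97 Wh/L

68.97 Wh/L


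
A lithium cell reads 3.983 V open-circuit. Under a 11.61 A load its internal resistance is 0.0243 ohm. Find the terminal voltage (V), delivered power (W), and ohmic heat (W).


Step 1: V_terminal = OCV - I*R = 3.983 - 11.61 * 0.0243 = 3.7009 V
Step 2: P_out = V_terminal * I = 3.7009 * 11.61 = 42.97 W
Step 3: Q = I^2 * R = 11.61^2 * 0.0243 = 3.275 W

V=3.7009 V, P=42.97 W, Q=3.275 W


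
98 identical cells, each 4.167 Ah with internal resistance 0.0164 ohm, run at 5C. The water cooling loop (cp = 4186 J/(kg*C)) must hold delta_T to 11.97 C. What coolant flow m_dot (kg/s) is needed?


Step 1: I = 5 * 4.167 = 20.835 A
Step 2: Q_cell = I^2 * R = 20.835^2 * 0.0164 = 7.1192 W
Step 3: Q_total = 98 * 7.1192 = 697.68 W
Step 4: m_dot = Q_total / (cp * dT) = 697.68 / (4186 * 11.97) = 0.01392 kg/s

0.01392 kg/s


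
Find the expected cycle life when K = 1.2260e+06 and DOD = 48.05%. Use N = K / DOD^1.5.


Step 1: DOD^1.5 = 48.05^1.5 = 333.07
Step 2: N = 1.2260e+06 / 333.07 = 3681 cycles

3681 cycles


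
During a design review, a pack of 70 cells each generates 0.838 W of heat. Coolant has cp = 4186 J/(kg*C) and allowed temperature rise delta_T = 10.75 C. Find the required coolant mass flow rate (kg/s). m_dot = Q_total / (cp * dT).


Step 1: Total heat Q = 70 * 0.838 W = 58.66 W
Step 2: denom = cp * dT = 4186 * 10.75 = 45000
Step 3: m_dot = 58.66 / 45000 = 0.001304 kg/s

0.001304 kg/s


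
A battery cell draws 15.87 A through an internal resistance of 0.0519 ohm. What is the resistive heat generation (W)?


I^2 = 251.86
Q = 251.86 * 0.0519 = 13.07 W

13.07 W


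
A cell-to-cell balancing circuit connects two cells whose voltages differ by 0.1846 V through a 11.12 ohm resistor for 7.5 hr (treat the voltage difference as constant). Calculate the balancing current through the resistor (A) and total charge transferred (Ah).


First, Ohm's law: I_bal = 0.1846 V / 11.12 ohm = 0.016601 A
Then Q = I * t = 0.016601 A * 7.5 hr = 0.1245 Ah

I=0.016601 A, Q=0.1245 Ah


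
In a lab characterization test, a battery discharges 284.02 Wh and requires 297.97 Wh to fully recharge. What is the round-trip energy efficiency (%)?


Round-trip efficiency = 284.02/297.97 * 100% = 95.32%

95.32%


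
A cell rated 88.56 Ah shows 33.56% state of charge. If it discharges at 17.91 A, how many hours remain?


Step 1: remaining = SOC/100 * C_total = 33.56/100 * 88.56 = 29.721 Ah
Step 2: t = remaining / I = 29.721 / 17.91 = 1.659 hr

1.659 hr


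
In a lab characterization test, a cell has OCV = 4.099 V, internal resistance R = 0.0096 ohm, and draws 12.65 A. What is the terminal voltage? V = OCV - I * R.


IR drop = 12.65 * 0.0096 = 0.12144 V
V = 4.099 - 0.12144 = 3.978 V

3.978 V


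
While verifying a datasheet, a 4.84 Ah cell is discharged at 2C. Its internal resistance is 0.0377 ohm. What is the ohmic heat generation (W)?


Step 1: I = C_rate * capacity = 2 * 4.84 = 9.68 A
Step 2: Q = I^2 * R = 9.68^2 * 0.0377 = 93.702 * 0.0377 = 3.533 W

3.533 W


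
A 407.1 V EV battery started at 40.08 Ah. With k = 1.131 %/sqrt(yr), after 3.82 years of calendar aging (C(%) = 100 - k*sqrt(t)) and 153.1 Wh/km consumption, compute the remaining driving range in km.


Step 1: capacity retention = 100 - 1.131 * sqrt(3.82) = 100 - 1.131 * 1.9545 = 97.789%
Step 2: C_now = 40.08 * 97.789/100 = 39.194 Ah
Step 3: E_pack = V * C_now = 407.1 * 39.194 = 15956 Wh
Step 4: range = E_pack / consumption = 15956 / 153.1 = 104.2 km

104.2 km


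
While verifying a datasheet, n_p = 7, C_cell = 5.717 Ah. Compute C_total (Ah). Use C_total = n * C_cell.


Parallel capacities add: 7 * 5.717 Ah = 40.019 Ah

40.019 Ah


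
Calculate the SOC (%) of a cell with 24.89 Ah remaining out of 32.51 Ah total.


SOC = (remaining / total) * 100 = (24.89 / 32.51) * 100 = 76.56%

76.56%


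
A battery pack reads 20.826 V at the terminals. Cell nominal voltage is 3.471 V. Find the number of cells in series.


Rearranging: n = V_pack / V_cell = 20.826 / 3.471 = 6 cells

6


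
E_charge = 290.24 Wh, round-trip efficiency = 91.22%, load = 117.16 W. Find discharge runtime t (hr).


Step 1: E_discharge = eta/100 * E_charge = 91.22/100 * 290.24 = 264.76 Wh
Step 2: t = E_discharge / P = 264.76 / 117.16 = 2.260 hr

2.260 hr


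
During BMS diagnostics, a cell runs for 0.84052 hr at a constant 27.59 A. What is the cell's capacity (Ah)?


C = I * t = 27.59 * 0.84052 = 23.19 Ah

23.19 Ah


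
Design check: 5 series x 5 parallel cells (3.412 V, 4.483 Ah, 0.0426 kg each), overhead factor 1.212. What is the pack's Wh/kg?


Step 1: V_pack = 5 * 3.412 = 17.06 V
Step 2: C_pack = 5 * 4.483 = 22.415 Ah
Step 3: E_pack = V_pack * C_pack = 17.06 * 22.415 = 382.4 Wh
Step 4: m_pack = 5 * 5 * 0.0426 * 1.212 = 1.2908 kg
Step 5: ED = E_pack / m_pack = 382.4 / 1.2908 = 296.3 Wh/kg

296.3 Wh/kg


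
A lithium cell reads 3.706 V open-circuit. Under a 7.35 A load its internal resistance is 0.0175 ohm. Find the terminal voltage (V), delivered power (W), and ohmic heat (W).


Step 1: V_terminal = OCV - I*R = 3.706 - 7.35 * 0.0175 = 3.5774 V
Step 2: P_out = V_terminal * I = 3.5774 * 7.35 = 26.29 W
Step 3: Q = I^2 * R = 7.35^2 * 0.0175 = 0.9454 W

V=3.5774 V, P=26.29 W, Q=0.9454 W


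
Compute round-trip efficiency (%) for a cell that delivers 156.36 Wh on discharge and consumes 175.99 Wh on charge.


Round-trip efficiency = 156.36/175.99 * 100% = 88.85%

88.85%


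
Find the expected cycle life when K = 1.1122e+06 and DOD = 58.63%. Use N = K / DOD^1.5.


DOD^1.5 = 448.93
N = K / DOD^1.5 = 1.1122e+06 / 448.93 = 2477

2477 cycles


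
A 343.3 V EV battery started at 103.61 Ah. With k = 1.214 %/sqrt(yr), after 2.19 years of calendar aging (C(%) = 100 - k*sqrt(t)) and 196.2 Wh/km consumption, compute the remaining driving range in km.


Step 1: capacity retention = 100 - 1.214 * sqrt(2.19) = 100 - 1.214 * 1.4799 = 98.203%
Step 2: C_now = 103.61 * 98.203/100 = 101.75 Ah
Step 3: E_pack = V * C_now = 343.3 * 101.75 = 34931 Wh
Step 4: range = E_pack / consumption = 34931 / 196.2 = 178.0 km

178.0 km


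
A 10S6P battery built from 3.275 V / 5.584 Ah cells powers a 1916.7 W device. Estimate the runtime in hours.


Step 1: E_pack = Ns * V_cell * Np * C_cell = 10 * 3.275 * 6 * 5.584 = 1097.3 Wh
Step 2: t = E_pack / P = 1097.3 / 1916.7 = 0.5725 hr

0.5725 hr


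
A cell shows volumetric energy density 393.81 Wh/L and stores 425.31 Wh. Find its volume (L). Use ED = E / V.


V = E / ED = 425.31 / 393.81 = 1.080 L

1.080 L


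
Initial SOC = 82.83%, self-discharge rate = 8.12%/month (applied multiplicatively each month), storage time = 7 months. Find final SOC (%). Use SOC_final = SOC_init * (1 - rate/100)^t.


decay = (1 - 8.12/100)^7 = 0.55277
SOC_final = 82.83 * 0.55277 = 45.79%

45.79%


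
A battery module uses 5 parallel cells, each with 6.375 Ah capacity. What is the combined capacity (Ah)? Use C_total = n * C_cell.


C_total = 5 * 6.375 = 31.875 Ah

31.875 Ah


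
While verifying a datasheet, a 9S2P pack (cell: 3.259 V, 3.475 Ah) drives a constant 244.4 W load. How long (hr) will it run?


Step 1: E_pack = Ns * V_cell * Np * C_cell = 9 * 3.259 * 2 * 3.475 = 203.85 Wh
Step 2: t = E_pack / P = 203.85 / 244.4 = 0.8341 hr

0.8341 hr


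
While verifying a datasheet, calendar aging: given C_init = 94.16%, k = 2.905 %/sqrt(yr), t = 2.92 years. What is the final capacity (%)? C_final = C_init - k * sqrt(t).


Step 1: sqrt(2.92 yr) = 1.7088
Step 2: drop = 2.905 * 1.7088 = 4.9641
Step 3: C_final = 94.16 - 4.9641 = 89.20%

89.20%


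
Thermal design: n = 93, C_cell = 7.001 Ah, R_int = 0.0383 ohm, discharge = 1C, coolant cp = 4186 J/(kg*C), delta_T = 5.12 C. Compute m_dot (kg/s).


Step 1: I = 1 * 7.001 = 7.001 A
Step 2: Q_cell = I^2 * R = 7.001^2 * 0.0383 = 1.8772 W
Step 3: Q_total = 93 * 1.8772 = 174.58 W
Step 4: m_dot = Q_total / (cp * dT) = 174.58 / (4186 * 5.12) = 0.008146 kg/s

0.008146 kg/s


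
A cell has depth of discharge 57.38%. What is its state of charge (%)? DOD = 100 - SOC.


SOC = 100 - DOD = 100 - 57.38 = 42.62%

42.62%


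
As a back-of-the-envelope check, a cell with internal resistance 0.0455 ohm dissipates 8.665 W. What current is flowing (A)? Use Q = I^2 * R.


I = sqrt(Q / R) = sqrt(8.665 / 0.0455) = sqrt(190.44) = 13.80 A

13.80 A


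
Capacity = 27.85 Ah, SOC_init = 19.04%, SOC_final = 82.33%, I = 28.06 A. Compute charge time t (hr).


Step 1: dSOC = 82.33% - 19.04% = 63.29%
Step 2: delta_Ah = 27.85 * 63.29 / 100 = 17.626 Ah
Step 3: t = 17.626 / 28.06 = 0.6282 hr

0.6282 hr


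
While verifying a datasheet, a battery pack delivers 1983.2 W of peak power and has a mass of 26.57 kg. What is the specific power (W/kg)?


Specific power = 1983.2 W / 26.57 kg = 74.64 W/kg

74.64 W/kg


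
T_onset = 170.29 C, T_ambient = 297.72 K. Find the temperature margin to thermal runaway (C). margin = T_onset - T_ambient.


Convert: T_ambient = 297.72 K = 24.57 C
margin = 170.29 - 24.57 = 145.72 C

145.72 C


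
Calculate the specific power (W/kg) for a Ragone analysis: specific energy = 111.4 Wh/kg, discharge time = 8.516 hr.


Specific power = 111.4 Wh/kg / 8.516 hr = 13.08 W/kg

13.08 W/kg


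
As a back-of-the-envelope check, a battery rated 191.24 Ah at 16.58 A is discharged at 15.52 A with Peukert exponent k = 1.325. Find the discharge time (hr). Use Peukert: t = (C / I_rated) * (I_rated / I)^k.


Step 1: t_rated = C / I_rated = 191.24 / 16.58 = 11.534 hr
Step 2: ratio = 16.58 / 15.52 = 1.0683
Step 3: ratio^k = 1.0683^1.325 = 1.0915
Step 4: t = t_rated * ratio^k = 11.534 * 1.0915 = 12.59 hr

12.59 hr


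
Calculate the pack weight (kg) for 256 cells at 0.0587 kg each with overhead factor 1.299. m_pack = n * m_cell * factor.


Cell mass sum = 256 * 0.0587 = 15.027 kg
With overhead 1.299: m_pack = 15.027 * 1.299 = 19.52 kg

19.52 kg


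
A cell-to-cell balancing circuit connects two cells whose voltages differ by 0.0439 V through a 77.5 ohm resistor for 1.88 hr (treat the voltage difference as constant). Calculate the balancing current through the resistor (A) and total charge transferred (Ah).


I_bal = dV / R = 0.0439 / 77.5 = 5.6645e-04 A
Q = I_bal * t = 5.6645e-04 * 1.88 = 0.001065 Ah

I=5.6645e-04 A, Q=0.001065 Ah


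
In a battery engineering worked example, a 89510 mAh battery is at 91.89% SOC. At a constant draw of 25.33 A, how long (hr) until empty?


Convert: C_total = 89510 mAh = 89.51 Ah
Step 1: remaining = SOC/100 * C_total = 91.89/100 * 89.51 = 82.251 Ah
Step 2: t = remaining / I = 82.251 / 25.33 = 3.247 hr

3.247 hr


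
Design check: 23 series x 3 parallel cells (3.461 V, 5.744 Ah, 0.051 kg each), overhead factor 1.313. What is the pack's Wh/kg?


Step 1: V_pack = 23 * 3.461 = 79.603 V
Step 2: C_pack = 3 * 5.744 = 17.232 Ah
Step 3: E_pack = V_pack * C_pack = 79.603 * 17.232 = 1371.7 Wh
Step 4: m_pack = 23 * 3 * 0.051 * 1.313 = 4.6204 kg
Step 5: ED = E_pack / m_pack = 1371.7 / 4.6204 = 296.9 Wh/kg

296.9 Wh/kg


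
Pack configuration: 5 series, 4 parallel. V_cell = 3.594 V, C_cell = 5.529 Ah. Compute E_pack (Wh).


V_pack = 5 * 3.594 = 17.97 V
C_pack = 4 * 5.529 = 22.116 Ah
E = V_pack * C_pack = 17.97 * 22.116 = 397.4 Wh

397.4 Wh


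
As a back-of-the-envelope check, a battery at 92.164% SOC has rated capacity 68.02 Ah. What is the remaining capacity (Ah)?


remaining = SOC / 100 * total = 92.164 / 100 * 68.02 = 62.69 Ah

62.69 Ah


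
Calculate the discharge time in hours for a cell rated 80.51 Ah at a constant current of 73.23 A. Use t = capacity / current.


t = capacity / current = 80.51 / 73.23 = 1.099 hr

1.099 hr


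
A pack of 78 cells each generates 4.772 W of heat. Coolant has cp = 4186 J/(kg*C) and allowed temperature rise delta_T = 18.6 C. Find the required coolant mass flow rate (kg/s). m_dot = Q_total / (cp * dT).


Step 1: Total heat Q = 78 * 4.772 W = 372.22 W
Step 2: denom = cp * dT = 4186 * 18.6 = 77860
Step 3: m_dot = 372.22 / 77860 = 0.004781 kg/s

0.004781 kg/s


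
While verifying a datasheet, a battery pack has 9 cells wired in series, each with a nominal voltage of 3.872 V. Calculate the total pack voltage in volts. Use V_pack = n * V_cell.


With 9 cells in series at 3.872 V each, V_pack = 34.848 V

34.848 V


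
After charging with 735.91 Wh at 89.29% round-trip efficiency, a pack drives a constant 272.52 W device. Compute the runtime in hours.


Step 1: E_discharge = eta/100 * E_charge = 89.29/100 * 735.91 = 657.09 Wh
Step 2: t = E_discharge / P = 657.09 / 272.52 = 2.411 hr

2.411 hr


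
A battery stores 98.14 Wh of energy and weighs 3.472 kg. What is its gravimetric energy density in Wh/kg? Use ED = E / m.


Specific energy = 98.14 Wh / 3.472 kg = 28.27 Wh/kg

28.27 Wh/kg


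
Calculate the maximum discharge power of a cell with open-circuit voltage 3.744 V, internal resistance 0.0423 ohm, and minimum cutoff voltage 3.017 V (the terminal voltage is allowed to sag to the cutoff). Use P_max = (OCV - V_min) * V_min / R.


P_max = (OCV - V_min) * V_min / R = (3.744 - 3.017) * 3.017 / 0.0423 = 0.727 * 3.017 / 0.0423 = 51.85 W

51.85 W


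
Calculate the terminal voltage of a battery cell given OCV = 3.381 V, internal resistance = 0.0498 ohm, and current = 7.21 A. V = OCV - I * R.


V = OCV - I*R = 3.381 - 7.21 * 0.0498 = 3.022 V

3.022 V


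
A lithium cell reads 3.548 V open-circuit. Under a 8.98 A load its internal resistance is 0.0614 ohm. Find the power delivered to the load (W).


Step 1: V_terminal = OCV - I*R = 3.548 - 8.98 * 0.0614 = 2.9966 V
Step 2: P_out = V_terminal * I = 2.9966 * 8.98 = 26.91 W

26.91 W


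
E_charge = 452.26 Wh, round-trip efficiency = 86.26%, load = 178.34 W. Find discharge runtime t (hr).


Step 1: E_discharge = eta/100 * E_charge = 86.26/100 * 452.26 = 390.12 Wh
Step 2: t = E_discharge / P = 390.12 / 178.34 = 2.188 hr

2.188 hr


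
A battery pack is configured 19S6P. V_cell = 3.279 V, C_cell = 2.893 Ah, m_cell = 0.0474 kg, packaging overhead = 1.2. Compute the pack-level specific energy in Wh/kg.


Step 1: V_pack = 19 * 3.279 = 62.301 V
Step 2: C_pack = 6 * 2.893 = 17.358 Ah
Step 3: E_pack = V_pack * C_pack = 62.301 * 17.358 = 1081.4 Wh
Step 4: m_pack = 19 * 6 * 0.0474 * 1.2 = 6.4843 kg
Step 5: ED = E_pack / m_pack = 1081.4 / 6.4843 = 166.8 Wh/kg

166.8 Wh/kg


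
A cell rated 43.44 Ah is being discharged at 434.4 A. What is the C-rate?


Rearranging: C_rate = 434.4 / 43.44 = 10C

10C


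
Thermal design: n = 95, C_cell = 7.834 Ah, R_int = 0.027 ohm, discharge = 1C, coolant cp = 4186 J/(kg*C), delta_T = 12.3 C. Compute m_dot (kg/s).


Step 1: I = 1 * 7.834 = 7.834 A
Step 2: Q_cell = I^2 * R = 7.834^2 * 0.027 = 1.657 W
Step 3: Q_total = 95 * 1.657 = 157.42 W
Step 4: m_dot = Q_total / (cp * dT) = 157.42 / (4186 * 12.3) = 0.003057 kg/s

0.003057 kg/s


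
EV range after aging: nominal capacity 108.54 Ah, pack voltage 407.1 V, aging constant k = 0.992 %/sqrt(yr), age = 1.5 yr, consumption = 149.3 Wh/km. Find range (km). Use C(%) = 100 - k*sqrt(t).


Step 1: capacity retention = 100 - 0.992 * sqrt(1.5) = 100 - 0.992 * 1.2247 = 98.785%
Step 2: C_now = 108.54 * 98.785/100 = 107.22 Ah
Step 3: E_pack = V * C_now = 407.1 * 107.22 = 43649 Wh
Step 4: range = E_pack / consumption = 43649 / 149.3 = 292.4 km

292.4 km


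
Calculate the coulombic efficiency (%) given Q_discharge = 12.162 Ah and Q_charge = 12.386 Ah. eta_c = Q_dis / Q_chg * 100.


Coulombic efficiency = 12.162/12.386 * 100% = 98.19%

98.19%


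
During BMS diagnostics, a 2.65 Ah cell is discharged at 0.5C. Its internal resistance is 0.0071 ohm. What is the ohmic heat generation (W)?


Step 1: I = C_rate * capacity = 0.5 * 2.65 = 1.325 A
Step 2: Q = I^2 * R = 1.325^2 * 0.0071 = 1.7556 * 0.0071 = 0.01246 W

0.01246 W


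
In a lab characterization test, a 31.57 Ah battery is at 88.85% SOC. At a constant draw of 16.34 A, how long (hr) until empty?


Step 1: remaining = SOC/100 * C_total = 88.85/100 * 31.57 = 28.05 Ah
Step 2: t = remaining / I = 28.05 / 16.34 = 1.717 hr

1.717 hr


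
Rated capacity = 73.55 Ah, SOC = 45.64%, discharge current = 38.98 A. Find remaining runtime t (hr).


Step 1: remaining = SOC/100 * C_total = 45.64/100 * 73.55 = 33.568 Ah
Step 2: t = remaining / I = 33.568 / 38.98 = 0.8612 hr

0.8612 hr


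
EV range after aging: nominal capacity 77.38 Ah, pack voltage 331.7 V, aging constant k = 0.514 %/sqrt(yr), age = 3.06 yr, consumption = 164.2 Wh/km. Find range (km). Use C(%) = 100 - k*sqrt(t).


Step 1: capacity retention = 100 - 0.514 * sqrt(3.06) = 100 - 0.514 * 1.7493 = 99.101%
Step 2: C_now = 77.38 * 99.101/100 = 76.684 Ah
Step 3: E_pack = V * C_now = 331.7 * 76.684 = 25436 Wh
Step 4: range = E_pack / consumption = 25436 / 164.2 = 154.9 km

154.9 km


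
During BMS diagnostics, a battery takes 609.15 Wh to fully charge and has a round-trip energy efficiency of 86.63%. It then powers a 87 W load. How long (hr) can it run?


Step 1: E_discharge = eta/100 * E_charge = 86.63/100 * 609.15 = 527.71 Wh
Step 2: t = E_discharge / P = 527.71 / 87 = 6.066 hr

6.066 hr


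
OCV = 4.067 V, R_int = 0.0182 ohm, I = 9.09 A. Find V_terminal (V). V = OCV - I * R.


IR drop = 9.09 * 0.0182 = 0.16544 V
V = 4.067 - 0.16544 = 3.902 V

3.902 V


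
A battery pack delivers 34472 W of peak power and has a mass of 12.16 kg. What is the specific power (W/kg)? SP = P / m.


Specific power = 34472 W / 12.16 kg = 2835 W/kg

2835 W/kg


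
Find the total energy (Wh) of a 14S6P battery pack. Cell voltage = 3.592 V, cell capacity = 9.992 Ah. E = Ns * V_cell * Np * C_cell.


V_pack = 14 * 3.592 = 50.288 V
C_pack = 6 * 9.992 = 59.952 Ah
E = V_pack * C_pack = 50.288 * 59.952 = 3015 Wh

3015 Wh


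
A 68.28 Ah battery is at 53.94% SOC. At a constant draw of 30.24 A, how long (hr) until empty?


Step 1: remaining = SOC/100 * C_total = 53.94/100 * 68.28 = 36.83 Ah
Step 2: t = remaining / I = 36.83 / 30.24 = 1.218 hr

1.218 hr


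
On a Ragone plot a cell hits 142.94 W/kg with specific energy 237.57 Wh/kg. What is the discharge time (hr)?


t = E / P = 237.57 / 142.94 = 1.662 hr

1.662 hr


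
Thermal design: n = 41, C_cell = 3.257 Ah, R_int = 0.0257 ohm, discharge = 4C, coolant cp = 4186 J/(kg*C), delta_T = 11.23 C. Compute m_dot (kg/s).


Step 1: I = 4 * 3.257 = 13.028 A
Step 2: Q_cell = I^2 * R = 13.028^2 * 0.0257 = 4.362 W
Step 3: Q_total = 41 * 4.362 = 178.84 W
Step 4: m_dot = Q_total / (cp * dT) = 178.84 / (4186 * 11.23) = 0.003804 kg/s

0.003804 kg/s


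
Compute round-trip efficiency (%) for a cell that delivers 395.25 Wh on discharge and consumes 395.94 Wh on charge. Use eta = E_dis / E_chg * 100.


Round-trip efficiency = 395.25/395.94 * 100% = 99.83%

99.83%


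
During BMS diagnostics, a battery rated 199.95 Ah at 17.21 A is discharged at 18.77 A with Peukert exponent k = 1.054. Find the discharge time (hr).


t_rated = C / I_rated = 199.95 / 17.21 = 11.618 hr
(I_rated/I)^k = (0.91689)^1.054 = 0.9126
t = t_rated * (I_rated/I)^k = 11.618 * 0.9126 = 10.60 hr

10.60 hr


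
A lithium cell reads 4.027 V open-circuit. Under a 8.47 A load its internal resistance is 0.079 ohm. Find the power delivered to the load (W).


Step 1: V_terminal = OCV - I*R = 4.027 - 8.47 * 0.079 = 3.3579 V
Step 2: P_out = V_terminal * I = 3.3579 * 8.47 = 28.44 W

28.44 W


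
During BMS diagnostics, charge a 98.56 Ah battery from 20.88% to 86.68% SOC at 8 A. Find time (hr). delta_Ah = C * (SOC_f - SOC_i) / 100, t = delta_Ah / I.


delta_Ah = 98.56 * (86.68 - 20.88) / 100 = 64.852 Ah
t = delta_Ah / I = 64.852 / 8 = 8.107 hr

8.107 hr


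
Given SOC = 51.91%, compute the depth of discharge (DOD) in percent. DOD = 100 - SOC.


Complement of SOC: DOD = 100% - 51.91% = 48.09%

48.09%


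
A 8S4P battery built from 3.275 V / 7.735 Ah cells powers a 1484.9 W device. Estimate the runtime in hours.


Step 1: E_pack = Ns * V_cell * Np * C_cell = 8 * 3.275 * 4 * 7.735 = 810.63 Wh
Step 2: t = E_pack / P = 810.63 / 1484.9 = 0.5459 hr

0.5459 hr


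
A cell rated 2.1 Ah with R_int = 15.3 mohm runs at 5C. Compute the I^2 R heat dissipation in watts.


Convert: R = 15.3 mohm = 0.0153 ohm
Step 1: I = C_rate * capacity = 5 * 2.1 = 10.5 A
Step 2: Q = I^2 * R = 10.5^2 * 0.0153 = 110.25 * 0.0153 = 1.687 W

1.687 W


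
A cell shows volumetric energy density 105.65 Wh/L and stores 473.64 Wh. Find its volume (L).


V = E / ED = 473.64 / 105.65 = 4.483 L

4.483 L


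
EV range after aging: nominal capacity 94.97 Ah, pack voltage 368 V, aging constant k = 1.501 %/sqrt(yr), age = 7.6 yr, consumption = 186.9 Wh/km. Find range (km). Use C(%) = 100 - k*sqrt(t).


Step 1: capacity retention = 100 - 1.501 * sqrt(7.6) = 100 - 1.501 * 2.7568 = 95.862%
Step 2: C_now = 94.97 * 95.862/100 = 91.04 Ah
Step 3: E_pack = V * C_now = 368 * 91.04 = 33503 Wh
Step 4: range = E_pack / consumption = 33503 / 186.9 = 179.3 km

179.3 km


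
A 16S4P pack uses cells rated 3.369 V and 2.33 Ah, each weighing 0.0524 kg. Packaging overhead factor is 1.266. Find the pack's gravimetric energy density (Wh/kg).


Step 1: V_pack = 16 * 3.369 = 53.904 V
Step 2: C_pack = 4 * 2.33 = 9.32 Ah
Step 3: E_pack = V_pack * C_pack = 53.904 * 9.32 = 502.39 Wh
Step 4: m_pack = 16 * 4 * 0.0524 * 1.266 = 4.2457 kg
Step 5: ED = E_pack / m_pack = 502.39 / 4.2457 = 118.3 Wh/kg

118.3 Wh/kg


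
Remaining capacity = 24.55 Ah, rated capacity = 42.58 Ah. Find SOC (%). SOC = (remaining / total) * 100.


SOC = (remaining / total) * 100 = (24.55 / 42.58) * 100 = 57.66%

57.66%


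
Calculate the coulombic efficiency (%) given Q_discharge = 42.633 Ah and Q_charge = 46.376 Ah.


Coulombic efficiency = 42.633/46.376 * 100% = 91.93%

91.93%


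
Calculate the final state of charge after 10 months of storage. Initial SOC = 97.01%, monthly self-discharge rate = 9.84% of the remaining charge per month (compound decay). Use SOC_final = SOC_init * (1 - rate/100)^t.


Monthly retention factor = 1 - 9.84/100 = 0.9016
Over 10 months: factor^10 = 0.35493
SOC_final = 97.01 * 0.35493 = 34.43%

34.43%


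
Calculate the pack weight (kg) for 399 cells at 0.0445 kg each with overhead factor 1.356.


Cell mass sum = 399 * 0.0445 = 17.756 kg
With overhead 1.356: m_pack = 17.756 * 1.356 = 24.08 kg

24.08 kg


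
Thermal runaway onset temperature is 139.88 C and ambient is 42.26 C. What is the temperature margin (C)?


margin = T_onset - T_ambient = 139.88 - 42.26 = 97.62 C

97.62 C
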